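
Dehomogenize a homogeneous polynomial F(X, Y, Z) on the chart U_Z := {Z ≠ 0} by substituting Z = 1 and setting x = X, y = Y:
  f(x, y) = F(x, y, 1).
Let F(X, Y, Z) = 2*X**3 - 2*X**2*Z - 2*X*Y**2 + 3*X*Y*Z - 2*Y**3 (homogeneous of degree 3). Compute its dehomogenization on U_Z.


f(x, y) = 2*x**3 - 2*x**2 - 2*x*y**2 + 3*x*y - 2*y**3

On U_Z we set Z = 1. Each monomial c·X^i·Y^j·Z^k in F becomes c·x^i·y^j·1^k = c·x^i·y^j.
Substituting Z = 1: F(X, Y, 1) = 2*x**3 - 2*x**2 - 2*x*y**2 + 3*x*y - 2*y**3.
Note: deg(f) ≤ deg(F) = 3; strict inequality happens when F is divisible by Z (lost terms).


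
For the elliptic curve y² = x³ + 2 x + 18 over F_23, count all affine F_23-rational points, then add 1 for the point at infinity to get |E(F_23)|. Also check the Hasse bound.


Affine points = {(0, 8), (0, 15), (6, 4), (6, 19), (9, 11), (9, 12), (10, 7), (10, 16), (16, 11), (16, 12), (20, 10), (20, 13), (21, 11), (21, 12)}; affine count = 14; |E(F_23)| = 15.

Discriminant check: Δ ∝ 4a³ + 27b² = 4·2³ + 27·18² = 4·8 + 27·324 ≡ 17 (mod 23). Nonzero ⇒ E is nonsingular.
For each x ∈ F_23, compute rhs = x³ + 2·x + 18 mod 23, then count y ∈ F_23 with y² ≡ rhs.
  x = 0: rhs = 18, matching y values: 8, 15 (2 points).
  x = 1: rhs = 21, matching y values: none (0 points).
  x = 2: rhs = 7, matching y values: none (0 points).
  x = 3: rhs = 5, matching y values: none (0 points).
  x = 4: rhs = 21, matching y values: none (0 points).
  x = 5: rhs = 15, matching y values: none (0 points).
  x = 6: rhs = 16, matching y values: 4, 19 (2 points).
  x = 7: rhs = 7, matching y values: none (0 points).
  x = 8: rhs = 17, matching y values: none (0 points).
  x = 9: rhs = 6, matching y values: 11, 12 (2 points).
  x = 10: rhs = 3, matching y values: 7, 16 (2 points).
  x = 11: rhs = 14, matching y values: none (0 points).
  x = 12: rhs = 22, matching y values: none (0 points).
  x = 13: rhs = 10, matching y values: none (0 points).
  x = 14: rhs = 7, matching y values: none (0 points).
  x = 15: rhs = 19, matching y values: none (0 points).
  x = 16: rhs = 6, matching y values: 11, 12 (2 points).
  x = 17: rhs = 20, matching y values: none (0 points).
  x = 18: rhs = 21, matching y values: none (0 points).
  x = 19: rhs = 15, matching y values: none (0 points).
  x = 20: rhs = 8, matching y values: 10, 13 (2 points).
  x = 21: rhs = 6, matching y values: 11, 12 (2 points).
  x = 22: rhs = 15, matching y values: none (0 points).
Total affine count: 14.
Full point count |E(F_23)| = 14 + 1 = 15.
Hasse bound: |15 − (23+1)| = |-9| = 9 ≤ 2√23 ≈ 9.5917 ✓.


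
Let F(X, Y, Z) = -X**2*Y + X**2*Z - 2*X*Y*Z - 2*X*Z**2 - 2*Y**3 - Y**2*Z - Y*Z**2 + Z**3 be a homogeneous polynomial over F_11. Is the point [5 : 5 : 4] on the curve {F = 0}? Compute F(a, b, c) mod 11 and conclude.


F(5,5,4) ≡ 8 (mod 11); P is NOT on the curve.

Evaluate F(5, 5, 4) term-by-term (mod 11).
  -X**2*Y ↦ -1·25·5·1 = -125
  X**2*Z ↦ 1·25·1·4 = 100
  -2*X*Y*Z ↦ -2·5·5·4 = -200
  -2*X*Z**2 ↦ -2·5·1·16 = -160
  -2*Y**3 ↦ -2·1·125·1 = -250
  -Y**2*Z ↦ -1·1·25·4 = -100
  -Y*Z**2 ↦ -1·1·5·16 = -80
  Z**3 ↦ 1·1·1·64 = 64
Sum: F(5, 5, 4) = (-125) + (100) + (-200) + (-160) + (-250) + (-100) + (-80) + (64) = -751.
Reducing mod 11: -751 ≡ 8 (mod 11).
Since F(a, b, c) ≡ 8 ≠ 0 (mod 11), P does NOT lie on the curve.


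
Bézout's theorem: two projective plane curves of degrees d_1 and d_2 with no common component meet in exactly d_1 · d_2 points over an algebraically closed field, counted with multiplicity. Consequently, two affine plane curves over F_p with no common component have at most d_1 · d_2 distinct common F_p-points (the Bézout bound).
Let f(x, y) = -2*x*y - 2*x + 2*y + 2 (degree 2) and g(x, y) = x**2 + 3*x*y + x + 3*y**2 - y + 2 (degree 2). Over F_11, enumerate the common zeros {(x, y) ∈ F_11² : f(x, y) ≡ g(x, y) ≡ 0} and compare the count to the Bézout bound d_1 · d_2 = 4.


Common zeros: {(1, 7)}; count = 1; Bézout bound = 4.

deg(f) = 2, deg(g) = 2, so Bézout bound = 4.
Scan x ∈ F_11. For each x, list the y ∈ F_11 with f(x, y) ≡ 0 and those with g(x, y) ≡ 0 (mod 11); the common zeros in that column are the intersection.
  x = 0: f ≡ 0 at y ∈ {10}; g ≡ 0 at y ∈ ∅; common: ∅.
  x = 1: f ≡ 0 at y ∈ {0, 1, 2, 3, 4, 5, 6, 7, 8, 9, 10}; g ≡ 0 at y ∈ {7}; common: {7}.
  x = 2: f ≡ 0 at y ∈ {10}; g ≡ 0 at y ∈ ∅; common: ∅.
  x = 3: f ≡ 0 at y ∈ {10}; g ≡ 0 at y ∈ ∅; common: ∅.
  x = 4: f ≡ 0 at y ∈ {10}; g ≡ 0 at y ∈ {0}; common: ∅.
  x = 5: f ≡ 0 at y ∈ {10}; g ≡ 0 at y ∈ ∅; common: ∅.
  x = 6: f ≡ 0 at y ∈ {10}; g ≡ 0 at y ∈ {0, 9}; common: ∅.
  x = 7: f ≡ 0 at y ∈ {10}; g ≡ 0 at y ∈ {2, 6}; common: ∅.
  x = 8: f ≡ 0 at y ∈ {10}; g ≡ 0 at y ∈ {2, 5}; common: ∅.
  x = 9: f ≡ 0 at y ∈ {10}; g ≡ 0 at y ∈ {1, 5}; common: ∅.
  x = 10: f ≡ 0 at y ∈ {10}; g ≡ 0 at y ∈ {7, 9}; common: ∅.
Collecting: common zeros = {(1, 7)}, so the count is 1.
Comparison with the Bézout bound: 1 ≤ 4 = deg(f)·deg(g), as expected for curves with no common component (the affine F_11-count falls short of the bound because intersections may lie at infinity, over extension fields, or carry multiplicity).


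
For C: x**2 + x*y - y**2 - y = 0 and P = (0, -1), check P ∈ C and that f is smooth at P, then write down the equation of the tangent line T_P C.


Tangent line at P: -x + y + 1 = 0.

Step 1: f(0, -1) = 0, so P lies on C.
Step 2: partial derivatives
  f_x(x, y) = 2*x + y, f_y(x, y) = x - 2*y - 1.
  f_x(P) = -1, f_y(P) = 1 (gradient nonzero, so P is smooth).
Step 3: tangent line at P: -1·(x − 0) + 1·(y − -1) = 0.
Expanding: -x + y + 1 = 0.


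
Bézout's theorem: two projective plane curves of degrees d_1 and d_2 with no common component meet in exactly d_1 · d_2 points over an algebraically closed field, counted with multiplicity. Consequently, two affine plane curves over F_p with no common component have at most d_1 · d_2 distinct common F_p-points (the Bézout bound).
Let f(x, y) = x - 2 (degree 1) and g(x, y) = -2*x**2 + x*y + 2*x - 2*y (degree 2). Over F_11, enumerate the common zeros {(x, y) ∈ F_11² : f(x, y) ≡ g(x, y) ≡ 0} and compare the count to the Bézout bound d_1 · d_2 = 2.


Common zeros: ∅; count = 0; Bézout bound = 2.

deg(f) = 1, deg(g) = 2, so Bézout bound = 2.
Scan x ∈ F_11. For each x, list the y ∈ F_11 with f(x, y) ≡ 0 and those with g(x, y) ≡ 0 (mod 11); the common zeros in that column are the intersection.
  x = 0: f ≡ 0 at y ∈ ∅; g ≡ 0 at y ∈ {0}; common: ∅.
  x = 1: f ≡ 0 at y ∈ ∅; g ≡ 0 at y ∈ {0}; common: ∅.
  x = 2: f ≡ 0 at y ∈ {0, 1, 2, 3, 4, 5, 6, 7, 8, 9, 10}; g ≡ 0 at y ∈ ∅; common: ∅.
  x = 3: f ≡ 0 at y ∈ ∅; g ≡ 0 at y ∈ {1}; common: ∅.
  x = 4: f ≡ 0 at y ∈ ∅; g ≡ 0 at y ∈ {1}; common: ∅.
  x = 5: f ≡ 0 at y ∈ ∅; g ≡ 0 at y ∈ {6}; common: ∅.
  x = 6: f ≡ 0 at y ∈ ∅; g ≡ 0 at y ∈ {4}; common: ∅.
  x = 7: f ≡ 0 at y ∈ ∅; g ≡ 0 at y ∈ {8}; common: ∅.
  x = 8: f ≡ 0 at y ∈ ∅; g ≡ 0 at y ∈ {4}; common: ∅.
  x = 9: f ≡ 0 at y ∈ ∅; g ≡ 0 at y ∈ {8}; common: ∅.
  x = 10: f ≡ 0 at y ∈ ∅; g ≡ 0 at y ∈ {6}; common: ∅.
Collecting: common zeros = ∅, so the count is 0.
Comparison with the Bézout bound: 0 ≤ 2 = deg(f)·deg(g), as expected for curves with no common component (the affine F_11-count falls short of the bound because intersections may lie at infinity, over extension fields, or carry multiplicity).


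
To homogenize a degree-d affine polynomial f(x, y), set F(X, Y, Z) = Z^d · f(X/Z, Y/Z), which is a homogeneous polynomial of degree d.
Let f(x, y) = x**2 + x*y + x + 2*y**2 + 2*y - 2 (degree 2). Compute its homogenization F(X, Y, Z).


F(X, Y, Z) = X**2 + X*Y + X*Z + 2*Y**2 + 2*Y*Z - 2*Z**2

deg(f) = 2.
Substitute x = X/Z, y = Y/Z into f, then multiply by Z^2.
  monomial 1·x^2·y^0 ↦ 1·X^2·Y^0·Z^0.
  monomial 1·x^1·y^1 ↦ 1·X^1·Y^1·Z^0.
  monomial 1·x^1·y^0 ↦ 1·X^1·Y^0·Z^1.
  monomial 2·x^0·y^2 ↦ 2·X^0·Y^2·Z^0.
  monomial 2·x^0·y^1 ↦ 2·X^0·Y^1·Z^1.
  monomial -2·x^0·y^0 ↦ -2·X^0·Y^0·Z^2.
Collecting: F(X, Y, Z) = X**2 + X*Y + X*Z + 2*Y**2 + 2*Y*Z - 2*Z**2.


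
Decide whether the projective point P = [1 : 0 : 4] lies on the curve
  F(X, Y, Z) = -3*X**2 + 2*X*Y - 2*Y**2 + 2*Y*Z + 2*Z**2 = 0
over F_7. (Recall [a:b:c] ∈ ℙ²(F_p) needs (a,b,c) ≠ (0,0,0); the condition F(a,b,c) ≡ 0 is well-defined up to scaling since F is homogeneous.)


F(1,0,4) ≡ 1 (mod 7); P is NOT on the curve.

Evaluate F(1, 0, 4) term-by-term (mod 7).
  -3*X**2 ↦ -3·1·1·1 = -3
  2*X*Y ↦ 2·1·0·1 = 0
  -2*Y**2 ↦ -2·1·0·1 = 0
  2*Y*Z ↦ 2·1·0·4 = 0
  2*Z**2 ↦ 2·1·1·16 = 32
Sum: F(1, 0, 4) = (-3) + (0) + (0) + (0) + (32) = 29.
Reducing mod 7: 29 ≡ 1 (mod 7).
Since F(a, b, c) ≡ 1 ≠ 0 (mod 7), P does NOT lie on the curve.


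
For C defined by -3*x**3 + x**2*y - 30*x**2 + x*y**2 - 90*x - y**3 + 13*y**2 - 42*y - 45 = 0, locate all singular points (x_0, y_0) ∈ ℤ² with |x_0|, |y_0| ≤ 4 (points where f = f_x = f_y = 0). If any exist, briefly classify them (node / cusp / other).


Singular points: {(-3, 3)}; classification: cusp.

Compute partial derivatives:
  f_x = -9*x**2 + 2*x*y - 60*x + y**2 - 90.
  f_y = x**2 + 2*x*y - 3*y**2 + 26*y - 42.
Scan x_0 ∈ {−4, ..., 4}. For each x_0, f_y(x_0, y) is a polynomial in y; find its integer roots y ∈ {−4, ..., 4}, then test f_x and f at those candidates.
  x = -4: f_y(-4, y) = -3*y**2 + 18*y - 26; no integer root y with |y| ≤ 4.
  x = -3: f_y(-3, y) = -3*y**2 + 20*y - 33; vanishes at y ∈ {3}. (-3, 3): f_x = 0, f = 0 — SINGULAR.
  x = -2: f_y(-2, y) = -3*y**2 + 22*y - 38; no integer root y with |y| ≤ 4.
  x = -1: f_y(-1, y) = -3*y**2 + 24*y - 41; no integer root y with |y| ≤ 4.
  x = 0: f_y(0, y) = -3*y**2 + 26*y - 42; no integer root y with |y| ≤ 4.
  x = 1: f_y(1, y) = -3*y**2 + 28*y - 41; no integer root y with |y| ≤ 4.
  x = 2: f_y(2, y) = -3*y**2 + 30*y - 38; no integer root y with |y| ≤ 4.
  x = 3: f_y(3, y) = -3*y**2 + 32*y - 33; no integer root y with |y| ≤ 4.
  x = 4: f_y(4, y) = -3*y**2 + 34*y - 26; no integer root y with |y| ≤ 4.
Only singular point on the grid: (-3, 3).
Classify: substitute x = -3 + u, y = 3 + v and expand: f = -3*u**3 + u**2*v + u*v**2 - v**3 + v**2.
No constant or linear terms (consistent with a singular point). Quadratic part: v**2. Cubic part: -3*u**3 + u**2*v + u*v**2 - v**3.
The quadratic part v**2 is a perfect square, so there is a single (double) tangent line v = 0, i.e. y = 3. Restricting the cubic part to that line (v = 0) leaves -3*u**3 ≠ 0, so f is not divisible by v and the branch is v² ≈ 3*u**3 to lowest order — this is a cusp.
Classification: cusp.


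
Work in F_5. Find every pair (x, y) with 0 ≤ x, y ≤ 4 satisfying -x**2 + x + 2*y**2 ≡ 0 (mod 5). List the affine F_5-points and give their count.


Affine F_5-points: {(0, 0), (1, 0), (2, 1), (2, 4), (4, 1), (4, 4)}; count = 6.

For each of the 25 pairs (x, y) ∈ F_5², evaluate f(x, y) mod 5. Record the zeros.
  x = 0: [0↦0, 1↦2, 2↦3, 3↦3, 4↦2]  zeros at y ∈ {0}
  x = 1: [0↦0, 1↦2, 2↦3, 3↦3, 4↦2]  zeros at y ∈ {0}
  x = 2: [0↦3, 1↦0, 2↦1, 3↦1, 4↦0]  zeros at y ∈ {1, 4}
  x = 3: [0↦4, 1↦1, 2↦2, 3↦2, 4↦1]  zeros at y ∈ ∅
  x = 4: [0↦3, 1↦0, 2↦1, 3↦1, 4↦0]  zeros at y ∈ {1, 4}
Collecting zeros: affine points = {(0, 0), (1, 0), (2, 1), (2, 4), (4, 1), (4, 4)}.
Total count |C(F_5)_aff| = 6.


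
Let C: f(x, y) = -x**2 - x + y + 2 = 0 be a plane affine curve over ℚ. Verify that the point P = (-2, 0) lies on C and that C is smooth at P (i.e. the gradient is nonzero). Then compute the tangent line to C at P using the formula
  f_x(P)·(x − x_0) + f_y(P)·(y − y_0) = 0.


Tangent line at P: 3*x + y + 6 = 0.

Step 1: f(-2, 0) = 0, so P lies on C.
Step 2: partial derivatives
  f_x(x, y) = -2*x - 1, f_y(x, y) = 1.
  f_x(P) = 3, f_y(P) = 1 (gradient nonzero, so P is smooth).
Step 3: tangent line at P: 3·(x − -2) + 1·(y − 0) = 0.
Expanding: 3*x + y + 6 = 0.


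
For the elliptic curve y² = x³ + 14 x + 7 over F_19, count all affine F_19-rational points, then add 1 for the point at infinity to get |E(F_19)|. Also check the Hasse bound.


Affine points = {(0, 8), (0, 11), (2, 9), (2, 10), (3, 0), (7, 7), (7, 12), (8, 2), (8, 17), (9, 8), (9, 11), (10, 8), (10, 11), (13, 7), (13, 12), (15, 1), (15, 18), (17, 3), (17, 16), (18, 7), (18, 12)}; affine count = 21; |E(F_19)| = 22.

Discriminant check: Δ ∝ 4a³ + 27b² = 4·14³ + 27·7² = 4·2744 + 27·49 ≡ 6 (mod 19). Nonzero ⇒ E is nonsingular.
For each x ∈ F_19, compute rhs = x³ + 14·x + 7 mod 19, then count y ∈ F_19 with y² ≡ rhs.
  x = 0: rhs = 7, matching y values: 8, 11 (2 points).
  x = 1: rhs = 3, matching y values: none (0 points).
  x = 2: rhs = 5, matching y values: 9, 10 (2 points).
  x = 3: rhs = 0, matching y values: 0 (1 points).
  x = 4: rhs = 13, matching y values: none (0 points).
  x = 5: rhs = 12, matching y values: none (0 points).
  x = 6: rhs = 3, matching y values: none (0 points).
  x = 7: rhs = 11, matching y values: 7, 12 (2 points).
  x = 8: rhs = 4, matching y values: 2, 17 (2 points).
  x = 9: rhs = 7, matching y values: 8, 11 (2 points).
  x = 10: rhs = 7, matching y values: 8, 11 (2 points).
  x = 11: rhs = 10, matching y values: none (0 points).
  x = 12: rhs = 3, matching y values: none (0 points).
  x = 13: rhs = 11, matching y values: 7, 12 (2 points).
  x = 14: rhs = 2, matching y values: none (0 points).
  x = 15: rhs = 1, matching y values: 1, 18 (2 points).
  x = 16: rhs = 14, matching y values: none (0 points).
  x = 17: rhs = 9, matching y values: 3, 16 (2 points).
  x = 18: rhs = 11, matching y values: 7, 12 (2 points).
Total affine count: 21.
Full point count |E(F_19)| = 21 + 1 = 22.
Hasse bound: |22 − (19+1)| = |2| = 2 ≤ 2√19 ≈ 8.7178 ✓.


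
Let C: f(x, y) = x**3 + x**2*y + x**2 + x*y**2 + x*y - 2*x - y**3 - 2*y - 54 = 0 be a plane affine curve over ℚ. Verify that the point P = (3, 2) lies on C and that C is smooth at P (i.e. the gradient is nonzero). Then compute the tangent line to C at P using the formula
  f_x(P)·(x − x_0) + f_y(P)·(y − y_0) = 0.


Tangent line at P: 49*x + 10*y - 167 = 0.

Step 1: f(3, 2) = 0, so P lies on C.
Step 2: partial derivatives
  f_x(x, y) = 3*x**2 + 2*x*y + 2*x + y**2 + y - 2, f_y(x, y) = x**2 + 2*x*y + x - 3*y**2 - 2.
  f_x(P) = 49, f_y(P) = 10 (gradient nonzero, so P is smooth).
Step 3: tangent line at P: 49·(x − 3) + 10·(y − 2) = 0.
Expanding: 49*x + 10*y - 167 = 0.


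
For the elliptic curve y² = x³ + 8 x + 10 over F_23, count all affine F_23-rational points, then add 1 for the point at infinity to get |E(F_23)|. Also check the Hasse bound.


Affine points = {(7, 8), (7, 15), (9, 11), (9, 12), (10, 3), (10, 20), (11, 7), (11, 16), (15, 3), (15, 20), (16, 5), (16, 18), (18, 11), (18, 12), (19, 11), (19, 12), (21, 3), (21, 20), (22, 1), (22, 22)}; affine count = 20; |E(F_23)| = 21.

Discriminant check: Δ ∝ 4a³ + 27b² = 4·8³ + 27·10² = 4·512 + 27·100 ≡ 10 (mod 23). Nonzero ⇒ E is nonsingular.
For each x ∈ F_23, compute rhs = x³ + 8·x + 10 mod 23, then count y ∈ F_23 with y² ≡ rhs.
  x = 0: rhs = 10, matching y values: none (0 points).
  x = 1: rhs = 19, matching y values: none (0 points).
  x = 2: rhs = 11, matching y values: none (0 points).
  x = 3: rhs = 15, matching y values: none (0 points).
  x = 4: rhs = 14, matching y values: none (0 points).
  x = 5: rhs = 14, matching y values: none (0 points).
  x = 6: rhs = 21, matching y values: none (0 points).
  x = 7: rhs = 18, matching y values: 8, 15 (2 points).
  x = 8: rhs = 11, matching y values: none (0 points).
  x = 9: rhs = 6, matching y values: 11, 12 (2 points).
  x = 10: rhs = 9, matching y values: 3, 20 (2 points).
  x = 11: rhs = 3, matching y values: 7, 16 (2 points).
  x = 12: rhs = 17, matching y values: none (0 points).
  x = 13: rhs = 11, matching y values: none (0 points).
  x = 14: rhs = 14, matching y values: none (0 points).
  x = 15: rhs = 9, matching y values: 3, 20 (2 points).
  x = 16: rhs = 2, matching y values: 5, 18 (2 points).
  x = 17: rhs = 22, matching y values: none (0 points).
  x = 18: rhs = 6, matching y values: 11, 12 (2 points).
  x = 19: rhs = 6, matching y values: 11, 12 (2 points).
  x = 20: rhs = 5, matching y values: none (0 points).
  x = 21: rhs = 9, matching y values: 3, 20 (2 points).
  x = 22: rhs = 1, matching y values: 1, 22 (2 points).
Total affine count: 20.
Full point count |E(F_23)| = 20 + 1 = 21.
Hasse bound: |21 − (23+1)| = |-3| = 3 ≤ 2√23 ≈ 9.5917 ✓.


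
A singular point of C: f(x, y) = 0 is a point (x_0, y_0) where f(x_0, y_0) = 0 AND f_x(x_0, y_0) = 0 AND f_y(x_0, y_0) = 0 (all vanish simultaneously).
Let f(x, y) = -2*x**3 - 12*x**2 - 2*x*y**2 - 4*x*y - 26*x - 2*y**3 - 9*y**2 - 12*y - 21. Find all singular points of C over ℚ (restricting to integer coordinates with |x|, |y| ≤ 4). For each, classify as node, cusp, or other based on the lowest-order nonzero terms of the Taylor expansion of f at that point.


Singular points: {(-2, -1)}; classification: cusp.

Compute partial derivatives:
  f_x = -6*x**2 - 24*x - 2*y**2 - 4*y - 26.
  f_y = -4*x*y - 4*x - 6*y**2 - 18*y - 12.
Scan x_0 ∈ {−4, ..., 4}. For each x_0, f_y(x_0, y) is a polynomial in y; find its integer roots y ∈ {−4, ..., 4}, then test f_x and f at those candidates.
  x = -4: f_y(-4, y) = -6*y**2 - 2*y + 4; vanishes at y ∈ {-1}. (-4, -1): f_x = -24 ≠ 0.
  x = -3: f_y(-3, y) = -6*y**2 - 6*y; vanishes at y ∈ {-1, 0}. (-3, -1): f_x = -6 ≠ 0; (-3, 0): f_x = -8 ≠ 0.
  x = -2: f_y(-2, y) = -6*y**2 - 10*y - 4; vanishes at y ∈ {-1}. (-2, -1): f_x = 0, f = 0 — SINGULAR.
  x = -1: f_y(-1, y) = -6*y**2 - 14*y - 8; vanishes at y ∈ {-1}. (-1, -1): f_x = -6 ≠ 0.
  x = 0: f_y(0, y) = -6*y**2 - 18*y - 12; vanishes at y ∈ {-2, -1}. (0, -2): f_x = -26 ≠ 0; (0, -1): f_x = -24 ≠ 0.
  x = 1: f_y(1, y) = -6*y**2 - 22*y - 16; vanishes at y ∈ {-1}. (1, -1): f_x = -54 ≠ 0.
  x = 2: f_y(2, y) = -6*y**2 - 26*y - 20; vanishes at y ∈ {-1}. (2, -1): f_x = -96 ≠ 0.
  x = 3: f_y(3, y) = -6*y**2 - 30*y - 24; vanishes at y ∈ {-4, -1}. (3, -4): f_x = -168 ≠ 0; (3, -1): f_x = -150 ≠ 0.
  x = 4: f_y(4, y) = -6*y**2 - 34*y - 28; vanishes at y ∈ {-1}. (4, -1): f_x = -216 ≠ 0.
Only singular point on the grid: (-2, -1).
Classify: substitute x = -2 + u, y = -1 + v and expand: f = -2*u**3 - 2*u*v**2 - 2*v**3 + v**2.
No constant or linear terms (consistent with a singular point). Quadratic part: v**2. Cubic part: -2*u**3 - 2*u*v**2 - 2*v**3.
The quadratic part v**2 is a perfect square, so there is a single (double) tangent line v = 0, i.e. y = -1. Restricting the cubic part to that line (v = 0) leaves -2*u**3 ≠ 0, so f is not divisible by v and the branch is v² ≈ 2*u**3 to lowest order — this is a cusp.
Classification: cusp.


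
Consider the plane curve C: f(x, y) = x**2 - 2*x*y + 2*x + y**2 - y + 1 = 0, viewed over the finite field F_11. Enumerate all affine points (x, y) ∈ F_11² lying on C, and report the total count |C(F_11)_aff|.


Affine F_11-points: {(1, 6), (1, 8), (2, 8), (4, 2), (4, 7), (8, 7), (8, 10), (9, 2), (9, 6), (10, 0), (10, 10)}; count = 11.

For each of the 121 pairs (x, y) ∈ F_11², evaluate f(x, y) mod 11. Record the zeros.
  x = 0: [0↦1, 1↦1, 2↦3, 3↦7, 4↦2, 5↦10, 6↦9, 7↦10, 8↦2, 9↦7, 10↦3]  zeros at y ∈ ∅
  x = 1: [0↦4, 1↦2, 2↦2, 3↦4, 4↦8, 5↦3, 6↦0, 7↦10, 8↦0, 9↦3, 10↦8]  zeros at y ∈ {6, 8}
  x = 2: [0↦9, 1↦5, 2↦3, 3↦3, 4↦5, 5↦9, 6↦4, 7↦1, 8↦0, 9↦1, 10↦4]  zeros at y ∈ {8}
  x = 3: [0↦5, 1↦10, 2↦6, 3↦4, 4↦4, 5↦6, 6↦10, 7↦5, 8↦2, 9↦1, 10↦2]  zeros at y ∈ ∅
  x = 4: [0↦3, 1↦6, 2↦0, 3↦7, 4↦5, 5↦5, 6↦7, 7↦0, 8↦6, 9↦3, 10↦2]  zeros at y ∈ {2, 7}
  x = 5: [0↦3, 1↦4, 2↦7, 3↦1, 4↦8, 5↦6, 6↦6, 7↦8, 8↦1, 9↦7, 10↦4]  zeros at y ∈ ∅
  x = 6: [0↦5, 1↦4, 2↦5, 3↦8, 4↦2, 5↦9, 6↦7, 7↦7, 8↦9, 9↦2, 10↦8]  zeros at y ∈ ∅
  x = 7: [0↦9, 1↦6, 2↦5, 3↦6, 4↦9, 5↦3, 6↦10, 7↦8, 8↦8, 9↦10, 10↦3]  zeros at y ∈ ∅
  x = 8: [0↦4, 1↦10, 2↦7, 3↦6, 4↦7, 5↦10, 6↦4, 7↦0, 8↦9, 9↦9, 10↦0]  zeros at y ∈ {7, 10}
  x = 9: [0↦1, 1↦5, 2↦0, 3↦8, 4↦7, 5↦8, 6↦0, 7↦5, 8↦1, 9↦10, 10↦10]  zeros at y ∈ {2, 6}
  x = 10: [0↦0, 1↦2, 2↦6, 3↦1, 4↦9, 5↦8, 6↦9, 7↦1, 8↦6, 9↦2, 10↦0]  zeros at y ∈ {0, 10}
Collecting zeros: affine points = {(1, 6), (1, 8), (2, 8), (4, 2), (4, 7), (8, 7), (8, 10), (9, 2), (9, 6), (10, 0), (10, 10)}.
Total count |C(F_11)_aff| = 11.


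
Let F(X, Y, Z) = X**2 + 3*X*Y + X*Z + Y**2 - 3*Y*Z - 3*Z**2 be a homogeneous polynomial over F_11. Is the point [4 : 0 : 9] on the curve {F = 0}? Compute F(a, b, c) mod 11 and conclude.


F(4,0,9) ≡ 7 (mod 11); P is NOT on the curve.

Evaluate F(4, 0, 9) term-by-term (mod 11).
  X**2 ↦ 1·16·1·1 = 16
  3*X*Y ↦ 3·4·0·1 = 0
  X*Z ↦ 1·4·1·9 = 36
  Y**2 ↦ 1·1·0·1 = 0
  -3*Y*Z ↦ -3·1·0·9 = 0
  -3*Z**2 ↦ -3·1·1·81 = -243
Sum: F(4, 0, 9) = (16) + (0) + (36) + (0) + (0) + (-243) = -191.
Reducing mod 11: -191 ≡ 7 (mod 11).
Since F(a, b, c) ≡ 7 ≠ 0 (mod 11), P does NOT lie on the curve.


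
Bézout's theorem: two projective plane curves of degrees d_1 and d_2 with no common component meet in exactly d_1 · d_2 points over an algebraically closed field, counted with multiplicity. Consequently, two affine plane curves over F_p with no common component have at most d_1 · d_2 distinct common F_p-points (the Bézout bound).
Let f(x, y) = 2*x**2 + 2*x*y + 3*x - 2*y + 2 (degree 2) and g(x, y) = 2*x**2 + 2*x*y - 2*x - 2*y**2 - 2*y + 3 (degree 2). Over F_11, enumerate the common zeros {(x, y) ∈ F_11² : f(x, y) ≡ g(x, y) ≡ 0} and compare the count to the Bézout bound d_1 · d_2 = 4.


Common zeros: ∅; count = 0; Bézout bound = 4.

deg(f) = 2, deg(g) = 2, so Bézout bound = 4.
Scan x ∈ F_11. For each x, list the y ∈ F_11 with f(x, y) ≡ 0 and those with g(x, y) ≡ 0 (mod 11); the common zeros in that column are the intersection.
  x = 0: f ≡ 0 at y ∈ {1}; g ≡ 0 at y ∈ ∅; common: ∅.
  x = 1: f ≡ 0 at y ∈ ∅; g ≡ 0 at y ∈ ∅; common: ∅.
  x = 2: f ≡ 0 at y ∈ {3}; g ≡ 0 at y ∈ {5, 7}; common: ∅.
  x = 3: f ≡ 0 at y ∈ {1}; g ≡ 0 at y ∈ {6, 7}; common: ∅.
  x = 4: f ≡ 0 at y ∈ {7}; g ≡ 0 at y ∈ ∅; common: ∅.
  x = 5: f ≡ 0 at y ∈ {4}; g ≡ 0 at y ∈ {5, 10}; common: ∅.
  x = 6: f ≡ 0 at y ∈ {4}; g ≡ 0 at y ∈ ∅; common: ∅.
  x = 7: f ≡ 0 at y ∈ {0}; g ≡ 0 at y ∈ {8, 9}; common: ∅.
  x = 8: f ≡ 0 at y ∈ {0}; g ≡ 0 at y ∈ {8, 10}; common: ∅.
  x = 9: f ≡ 0 at y ∈ {8}; g ≡ 0 at y ∈ ∅; common: ∅.
  x = 10: f ≡ 0 at y ∈ {3}; g ≡ 0 at y ∈ ∅; common: ∅.
Collecting: common zeros = ∅, so the count is 0.
Comparison with the Bézout bound: 0 ≤ 4 = deg(f)·deg(g), as expected for curves with no common component (the affine F_11-count falls short of the bound because intersections may lie at infinity, over extension fields, or carry multiplicity).


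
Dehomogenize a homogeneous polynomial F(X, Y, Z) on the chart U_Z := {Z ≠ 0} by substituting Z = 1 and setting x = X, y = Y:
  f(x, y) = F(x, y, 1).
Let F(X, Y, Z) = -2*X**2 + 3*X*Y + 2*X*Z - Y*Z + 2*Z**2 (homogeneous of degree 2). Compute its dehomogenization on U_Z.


f(x, y) = -2*x**2 + 3*x*y + 2*x - y + 2

On U_Z we set Z = 1. Each monomial c·X^i·Y^j·Z^k in F becomes c·x^i·y^j·1^k = c·x^i·y^j.
Substituting Z = 1: F(X, Y, 1) = -2*x**2 + 3*x*y + 2*x - y + 2.
Note: deg(f) ≤ deg(F) = 2; strict inequality happens when F is divisible by Z (lost terms).


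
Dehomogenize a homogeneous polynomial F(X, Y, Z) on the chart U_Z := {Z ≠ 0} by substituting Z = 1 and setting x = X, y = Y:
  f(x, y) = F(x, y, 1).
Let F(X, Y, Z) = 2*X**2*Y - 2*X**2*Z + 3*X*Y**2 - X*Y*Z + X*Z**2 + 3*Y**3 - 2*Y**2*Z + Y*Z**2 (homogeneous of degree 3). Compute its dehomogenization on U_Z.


f(x, y) = 2*x**2*y - 2*x**2 + 3*x*y**2 - x*y + x + 3*y**3 - 2*y**2 + y

On U_Z we set Z = 1. Each monomial c·X^i·Y^j·Z^k in F becomes c·x^i·y^j·1^k = c·x^i·y^j.
Substituting Z = 1: F(X, Y, 1) = 2*x**2*y - 2*x**2 + 3*x*y**2 - x*y + x + 3*y**3 - 2*y**2 + y.
Note: deg(f) ≤ deg(F) = 3; strict inequality happens when F is divisible by Z (lost terms).


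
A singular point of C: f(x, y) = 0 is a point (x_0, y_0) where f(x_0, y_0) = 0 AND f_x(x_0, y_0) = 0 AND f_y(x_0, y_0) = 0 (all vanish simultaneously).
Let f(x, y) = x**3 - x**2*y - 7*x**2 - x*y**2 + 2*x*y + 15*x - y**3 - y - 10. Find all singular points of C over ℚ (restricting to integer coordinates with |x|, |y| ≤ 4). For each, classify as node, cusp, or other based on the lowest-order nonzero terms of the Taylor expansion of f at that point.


Singular points: {(2, -1)}; classification: cusp.

Compute partial derivatives:
  f_x = 3*x**2 - 2*x*y - 14*x - y**2 + 2*y + 15.
  f_y = -x**2 - 2*x*y + 2*x - 3*y**2 - 1.
Scan x_0 ∈ {−4, ..., 4}. For each x_0, f_y(x_0, y) is a polynomial in y; find its integer roots y ∈ {−4, ..., 4}, then test f_x and f at those candidates.
  x = -4: f_y(-4, y) = -3*y**2 + 8*y - 25; no integer root y with |y| ≤ 4.
  x = -3: f_y(-3, y) = -3*y**2 + 6*y - 16; no integer root y with |y| ≤ 4.
  x = -2: f_y(-2, y) = -3*y**2 + 4*y - 9; no integer root y with |y| ≤ 4.
  x = -1: f_y(-1, y) = -3*y**2 + 2*y - 4; no integer root y with |y| ≤ 4.
  x = 0: f_y(0, y) = -3*y**2 - 1; no integer root y with |y| ≤ 4.
  x = 1: f_y(1, y) = -3*y**2 - 2*y; vanishes at y ∈ {0}. (1, 0): f_x = 4 ≠ 0.
  x = 2: f_y(2, y) = -3*y**2 - 4*y - 1; vanishes at y ∈ {-1}. (2, -1): f_x = 0, f = 0 — SINGULAR.
  x = 3: f_y(3, y) = -3*y**2 - 6*y - 4; no integer root y with |y| ≤ 4.
  x = 4: f_y(4, y) = -3*y**2 - 8*y - 9; no integer root y with |y| ≤ 4.
Only singular point on the grid: (2, -1).
Classify: substitute x = 2 + u, y = -1 + v and expand: f = u**3 - u**2*v - u*v**2 - v**3 + v**2.
No constant or linear terms (consistent with a singular point). Quadratic part: v**2. Cubic part: u**3 - u**2*v - u*v**2 - v**3.
The quadratic part v**2 is a perfect square, so there is a single (double) tangent line v = 0, i.e. y = -1. Restricting the cubic part to that line (v = 0) leaves u**3 ≠ 0, so f is not divisible by v and the branch is v² ≈ -u**3 to lowest order — this is a cusp.
Classification: cusp.


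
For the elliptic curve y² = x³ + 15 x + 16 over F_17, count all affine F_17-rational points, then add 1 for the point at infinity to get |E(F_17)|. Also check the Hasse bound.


Affine points = {(0, 4), (0, 13), (1, 7), (1, 10), (4, 2), (4, 15), (6, 4), (6, 13), (8, 6), (8, 11), (9, 8), (9, 9), (11, 4), (11, 13), (16, 0)}; affine count = 15; |E(F_17)| = 16.

Discriminant check: Δ ∝ 4a³ + 27b² = 4·15³ + 27·16² = 4·3375 + 27·256 ≡ 12 (mod 17). Nonzero ⇒ E is nonsingular.
For each x ∈ F_17, compute rhs = x³ + 15·x + 16 mod 17, then count y ∈ F_17 with y² ≡ rhs.
  x = 0: rhs = 16, matching y values: 4, 13 (2 points).
  x = 1: rhs = 15, matching y values: 7, 10 (2 points).
  x = 2: rhs = 3, matching y values: none (0 points).
  x = 3: rhs = 3, matching y values: none (0 points).
  x = 4: rhs = 4, matching y values: 2, 15 (2 points).
  x = 5: rhs = 12, matching y values: none (0 points).
  x = 6: rhs = 16, matching y values: 4, 13 (2 points).
  x = 7: rhs = 5, matching y values: none (0 points).
  x = 8: rhs = 2, matching y values: 6, 11 (2 points).
  x = 9: rhs = 13, matching y values: 8, 9 (2 points).
  x = 10: rhs = 10, matching y values: none (0 points).
  x = 11: rhs = 16, matching y values: 4, 13 (2 points).
  x = 12: rhs = 3, matching y values: none (0 points).
  x = 13: rhs = 11, matching y values: none (0 points).
  x = 14: rhs = 12, matching y values: none (0 points).
  x = 15: rhs = 12, matching y values: none (0 points).
  x = 16: rhs = 0, matching y values: 0 (1 points).
Total affine count: 15.
Full point count |E(F_17)| = 15 + 1 = 16.
Hasse bound: |16 − (17+1)| = |-2| = 2 ≤ 2√17 ≈ 8.2462 ✓.


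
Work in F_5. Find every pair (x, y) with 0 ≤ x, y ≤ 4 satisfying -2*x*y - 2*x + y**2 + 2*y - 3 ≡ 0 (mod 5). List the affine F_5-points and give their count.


Affine F_5-points: {(0, 1), (0, 2), (1, 0), (4, 3)}; count = 4.

For each of the 25 pairs (x, y) ∈ F_5², evaluate f(x, y) mod 5. Record the zeros.
  x = 0: [0↦2, 1↦0, 2↦0, 3↦2, 4↦1]  zeros at y ∈ {1, 2}
  x = 1: [0↦0, 1↦1, 2↦4, 3↦4, 4↦1]  zeros at y ∈ {0}
  x = 2: [0↦3, 1↦2, 2↦3, 3↦1, 4↦1]  zeros at y ∈ ∅
  x = 3: [0↦1, 1↦3, 2↦2, 3↦3, 4↦1]  zeros at y ∈ ∅
  x = 4: [0↦4, 1↦4, 2↦1, 3↦0, 4↦1]  zeros at y ∈ {3}
Collecting zeros: affine points = {(0, 1), (0, 2), (1, 0), (4, 3)}.
Total count |C(F_5)_aff| = 4.


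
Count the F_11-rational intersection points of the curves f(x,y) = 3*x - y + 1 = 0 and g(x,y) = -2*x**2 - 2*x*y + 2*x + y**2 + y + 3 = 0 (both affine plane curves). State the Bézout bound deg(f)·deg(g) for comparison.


Common zeros: ∅; count = 0; Bézout bound = 2.

deg(f) = 1, deg(g) = 2, so Bézout bound = 2.
Scan x ∈ F_11. For each x, list the y ∈ F_11 with f(x, y) ≡ 0 and those with g(x, y) ≡ 0 (mod 11); the common zeros in that column are the intersection.
  x = 0: f ≡ 0 at y ∈ {1}; g ≡ 0 at y ∈ {5}; common: ∅.
  x = 1: f ≡ 0 at y ∈ {4}; g ≡ 0 at y ∈ {6}; common: ∅.
  x = 2: f ≡ 0 at y ∈ {7}; g ≡ 0 at y ∈ ∅; common: ∅.
  x = 3: f ≡ 0 at y ∈ {10}; g ≡ 0 at y ∈ ∅; common: ∅.
  x = 4: f ≡ 0 at y ∈ {2}; g ≡ 0 at y ∈ {3, 4}; common: ∅.
  x = 5: f ≡ 0 at y ∈ {5}; g ≡ 0 at y ∈ {3, 6}; common: ∅.
  x = 6: f ≡ 0 at y ∈ {8}; g ≡ 0 at y ∈ ∅; common: ∅.
  x = 7: f ≡ 0 at y ∈ {0}; g ≡ 0 at y ∈ {5, 8}; common: ∅.
  x = 8: f ≡ 0 at y ∈ {3}; g ≡ 0 at y ∈ {7, 8}; common: ∅.
  x = 9: f ≡ 0 at y ∈ {6}; g ≡ 0 at y ∈ ∅; common: ∅.
  x = 10: f ≡ 0 at y ∈ {9}; g ≡ 0 at y ∈ ∅; common: ∅.
Collecting: common zeros = ∅, so the count is 0.
Comparison with the Bézout bound: 0 ≤ 2 = deg(f)·deg(g), as expected for curves with no common component (the affine F_11-count falls short of the bound because intersections may lie at infinity, over extension fields, or carry multiplicity).


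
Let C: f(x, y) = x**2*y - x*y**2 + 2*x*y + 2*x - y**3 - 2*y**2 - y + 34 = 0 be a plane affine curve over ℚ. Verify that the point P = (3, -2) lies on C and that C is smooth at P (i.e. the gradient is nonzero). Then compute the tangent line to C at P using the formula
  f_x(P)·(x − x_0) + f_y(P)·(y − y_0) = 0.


Tangent line at P: -18*x + 22*y + 98 = 0.

Step 1: f(3, -2) = 0, so P lies on C.
Step 2: partial derivatives
  f_x(x, y) = 2*x*y - y**2 + 2*y + 2, f_y(x, y) = x**2 - 2*x*y + 2*x - 3*y**2 - 4*y - 1.
  f_x(P) = -18, f_y(P) = 22 (gradient nonzero, so P is smooth).
Step 3: tangent line at P: -18·(x − 3) + 22·(y − -2) = 0.
Expanding: -18*x + 22*y + 98 = 0.


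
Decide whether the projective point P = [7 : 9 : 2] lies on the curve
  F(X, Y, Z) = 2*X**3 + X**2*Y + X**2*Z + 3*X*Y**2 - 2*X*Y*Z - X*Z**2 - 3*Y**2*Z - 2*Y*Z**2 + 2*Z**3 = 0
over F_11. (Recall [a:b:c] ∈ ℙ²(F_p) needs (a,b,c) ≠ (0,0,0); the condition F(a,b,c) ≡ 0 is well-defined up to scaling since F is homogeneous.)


F(7,9,2) ≡ 3 (mod 11); P is NOT on the curve.

Evaluate F(7, 9, 2) term-by-term (mod 11).
  2*X**3 ↦ 2·343·1·1 = 686
  X**2*Y ↦ 1·49·9·1 = 441
  X**2*Z ↦ 1·49·1·2 = 98
  3*X*Y**2 ↦ 3·7·81·1 = 1701
  -2*X*Y*Z ↦ -2·7·9·2 = -252
  -X*Z**2 ↦ -1·7·1·4 = -28
  -3*Y**2*Z ↦ -3·1·81·2 = -486
  -2*Y*Z**2 ↦ -2·1·9·4 = -72
  2*Z**3 ↦ 2·1·1·8 = 16
Sum: F(7, 9, 2) = (686) + (441) + (98) + (1701) + (-252) + (-28) + (-486) + (-72) + (16) = 2104.
Reducing mod 11: 2104 ≡ 3 (mod 11).
Since F(a, b, c) ≡ 3 ≠ 0 (mod 11), P does NOT lie on the curve.


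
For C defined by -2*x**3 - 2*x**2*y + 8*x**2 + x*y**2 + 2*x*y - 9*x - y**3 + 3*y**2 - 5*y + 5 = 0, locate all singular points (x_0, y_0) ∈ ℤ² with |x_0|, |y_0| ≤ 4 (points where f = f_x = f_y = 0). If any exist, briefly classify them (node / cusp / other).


Singular points: {(1, 1)}; classification: cusp.

Compute partial derivatives:
  f_x = -6*x**2 - 4*x*y + 16*x + y**2 + 2*y - 9.
  f_y = -2*x**2 + 2*x*y + 2*x - 3*y**2 + 6*y - 5.
Scan x_0 ∈ {−4, ..., 4}. For each x_0, f_y(x_0, y) is a polynomial in y; find its integer roots y ∈ {−4, ..., 4}, then test f_x and f at those candidates.
  x = -4: f_y(-4, y) = -3*y**2 - 2*y - 45; no integer root y with |y| ≤ 4.
  x = -3: f_y(-3, y) = -3*y**2 - 29; no integer root y with |y| ≤ 4.
  x = -2: f_y(-2, y) = -3*y**2 + 2*y - 17; no integer root y with |y| ≤ 4.
  x = -1: f_y(-1, y) = -3*y**2 + 4*y - 9; no integer root y with |y| ≤ 4.
  x = 0: f_y(0, y) = -3*y**2 + 6*y - 5; no integer root y with |y| ≤ 4.
  x = 1: f_y(1, y) = -3*y**2 + 8*y - 5; vanishes at y ∈ {1}. (1, 1): f_x = 0, f = 0 — SINGULAR.
  x = 2: f_y(2, y) = -3*y**2 + 10*y - 9; no integer root y with |y| ≤ 4.
  x = 3: f_y(3, y) = -3*y**2 + 12*y - 17; no integer root y with |y| ≤ 4.
  x = 4: f_y(4, y) = -3*y**2 + 14*y - 29; no integer root y with |y| ≤ 4.
Only singular point on the grid: (1, 1).
Classify: substitute x = 1 + u, y = 1 + v and expand: f = -2*u**3 - 2*u**2*v + u*v**2 - v**3 + v**2.
No constant or linear terms (consistent with a singular point). Quadratic part: v**2. Cubic part: -2*u**3 - 2*u**2*v + u*v**2 - v**3.
The quadratic part v**2 is a perfect square, so there is a single (double) tangent line v = 0, i.e. y = 1. Restricting the cubic part to that line (v = 0) leaves -2*u**3 ≠ 0, so f is not divisible by v and the branch is v² ≈ 2*u**3 to lowest order — this is a cusp.
Classification: cusp.


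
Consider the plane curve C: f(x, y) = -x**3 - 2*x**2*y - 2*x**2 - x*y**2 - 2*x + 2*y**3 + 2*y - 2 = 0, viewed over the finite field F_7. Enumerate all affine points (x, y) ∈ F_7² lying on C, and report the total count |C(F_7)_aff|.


Affine F_7-points: {(1, 0), (1, 4), (2, 1), (3, 1), (3, 5), (3, 6), (5, 1), (5, 2), (5, 3)}; count = 9.

For each of the 49 pairs (x, y) ∈ F_7², evaluate f(x, y) mod 7. Record the zeros.
  x = 0: [0↦5, 1↦2, 2↦4, 3↦2, 4↦1, 5↦6, 6↦1]  zeros at y ∈ ∅
  x = 1: [0↦0, 1↦1, 2↦5, 3↦3, 4↦0, 5↦1, 6↦4]  zeros at y ∈ {0, 4}
  x = 2: [0↦6, 1↦0, 2↦2, 3↦3, 4↦1, 5↦1, 6↦1]  zeros at y ∈ {1}
  x = 3: [0↦3, 1↦0, 2↦3, 3↦3, 4↦5, 5↦0, 6↦0]  zeros at y ∈ {1, 5, 6}
  x = 4: [0↦6, 1↦2, 2↦2, 3↦4, 4↦6, 5↦6, 6↦2]  zeros at y ∈ ∅
  x = 5: [0↦2, 1↦0, 2↦0, 3↦0, 4↦5, 5↦6, 6↦1]  zeros at y ∈ {1, 2, 3}
  x = 6: [0↦6, 1↦2, 2↦5, 3↦6, 4↦3, 5↦1, 6↦5]  zeros at y ∈ ∅
Collecting zeros: affine points = {(1, 0), (1, 4), (2, 1), (3, 1), (3, 5), (3, 6), (5, 1), (5, 2), (5, 3)}.
Total count |C(F_7)_aff| = 9.


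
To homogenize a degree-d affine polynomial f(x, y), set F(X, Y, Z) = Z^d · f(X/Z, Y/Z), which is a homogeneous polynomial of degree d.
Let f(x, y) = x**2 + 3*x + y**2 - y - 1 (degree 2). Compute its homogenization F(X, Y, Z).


F(X, Y, Z) = X**2 + 3*X*Z + Y**2 - Y*Z - Z**2

deg(f) = 2.
Substitute x = X/Z, y = Y/Z into f, then multiply by Z^2.
  monomial 1·x^2·y^0 ↦ 1·X^2·Y^0·Z^0.
  monomial 3·x^1·y^0 ↦ 3·X^1·Y^0·Z^1.
  monomial 1·x^0·y^2 ↦ 1·X^0·Y^2·Z^0.
  monomial -1·x^0·y^1 ↦ -1·X^0·Y^1·Z^1.
  monomial -1·x^0·y^0 ↦ -1·X^0·Y^0·Z^2.
Collecting: F(X, Y, Z) = X**2 + 3*X*Z + Y**2 - Y*Z - Z**2.


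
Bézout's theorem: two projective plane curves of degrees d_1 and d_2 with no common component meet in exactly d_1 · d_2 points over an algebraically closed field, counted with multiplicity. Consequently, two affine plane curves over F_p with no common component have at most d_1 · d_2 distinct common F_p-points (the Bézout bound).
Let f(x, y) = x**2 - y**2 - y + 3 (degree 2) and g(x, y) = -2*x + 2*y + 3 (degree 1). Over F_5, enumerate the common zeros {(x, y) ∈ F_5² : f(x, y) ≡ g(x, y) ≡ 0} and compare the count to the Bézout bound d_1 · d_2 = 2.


Common zeros: {(2, 3)}; count = 1; Bézout bound = 2.

deg(f) = 2, deg(g) = 1, so Bézout bound = 2.
Scan x ∈ F_5. For each x, list the y ∈ F_5 with f(x, y) ≡ 0 and those with g(x, y) ≡ 0 (mod 5); the common zeros in that column are the intersection.
  x = 0: f ≡ 0 at y ∈ ∅; g ≡ 0 at y ∈ {1}; common: ∅.
  x = 1: f ≡ 0 at y ∈ ∅; g ≡ 0 at y ∈ {2}; common: ∅.
  x = 2: f ≡ 0 at y ∈ {1, 3}; g ≡ 0 at y ∈ {3}; common: {3}.
  x = 3: f ≡ 0 at y ∈ {1, 3}; g ≡ 0 at y ∈ {4}; common: ∅.
  x = 4: f ≡ 0 at y ∈ ∅; g ≡ 0 at y ∈ {0}; common: ∅.
Collecting: common zeros = {(2, 3)}, so the count is 1.
Comparison with the Bézout bound: 1 ≤ 2 = deg(f)·deg(g), as expected for curves with no common component (the affine F_5-count falls short of the bound because intersections may lie at infinity, over extension fields, or carry multiplicity).


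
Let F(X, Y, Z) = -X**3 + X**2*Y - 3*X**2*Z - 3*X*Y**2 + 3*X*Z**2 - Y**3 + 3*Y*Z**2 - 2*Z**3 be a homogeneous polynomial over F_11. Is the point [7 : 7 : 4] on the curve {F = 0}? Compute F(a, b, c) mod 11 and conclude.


F(7,7,4) ≡ 3 (mod 11); P is NOT on the curve.

Evaluate F(7, 7, 4) term-by-term (mod 11).
  -X**3 ↦ -1·343·1·1 = -343
  X**2*Y ↦ 1·49·7·1 = 343
  -3*X**2*Z ↦ -3·49·1·4 = -588
  -3*X*Y**2 ↦ -3·7·49·1 = -1029
  3*X*Z**2 ↦ 3·7·1·16 = 336
  -Y**3 ↦ -1·1·343·1 = -343
  3*Y*Z**2 ↦ 3·1·7·16 = 336
  -2*Z**3 ↦ -2·1·1·64 = -128
Sum: F(7, 7, 4) = (-343) + (343) + (-588) + (-1029) + (336) + (-343) + (336) + (-128) = -1416.
Reducing mod 11: -1416 ≡ 3 (mod 11).
Since F(a, b, c) ≡ 3 ≠ 0 (mod 11), P does NOT lie on the curve.


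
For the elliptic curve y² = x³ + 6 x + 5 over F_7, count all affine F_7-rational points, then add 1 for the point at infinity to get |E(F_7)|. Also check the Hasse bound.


Affine points = {(2, 2), (2, 5), (3, 1), (3, 6), (4, 3), (4, 4)}; affine count = 6; |E(F_7)| = 7.

Discriminant check: Δ ∝ 4a³ + 27b² = 4·6³ + 27·5² = 4·216 + 27·25 ≡ 6 (mod 7). Nonzero ⇒ E is nonsingular.
For each x ∈ F_7, compute rhs = x³ + 6·x + 5 mod 7, then count y ∈ F_7 with y² ≡ rhs.
  x = 0: rhs = 5, matching y values: none (0 points).
  x = 1: rhs = 5, matching y values: none (0 points).
  x = 2: rhs = 4, matching y values: 2, 5 (2 points).
  x = 3: rhs = 1, matching y values: 1, 6 (2 points).
  x = 4: rhs = 2, matching y values: 3, 4 (2 points).
  x = 5: rhs = 6, matching y values: none (0 points).
  x = 6: rhs = 5, matching y values: none (0 points).
Total affine count: 6.
Full point count |E(F_7)| = 6 + 1 = 7.
Hasse bound: |7 − (7+1)| = |-1| = 1 ≤ 2√7 ≈ 5.2915 ✓.


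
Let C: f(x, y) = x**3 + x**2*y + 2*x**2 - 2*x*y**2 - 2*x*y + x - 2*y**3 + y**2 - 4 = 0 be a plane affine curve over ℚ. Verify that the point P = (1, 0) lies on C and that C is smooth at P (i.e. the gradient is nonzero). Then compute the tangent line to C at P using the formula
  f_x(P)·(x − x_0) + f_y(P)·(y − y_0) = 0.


Tangent line at P: 8*x - y - 8 = 0.

Step 1: f(1, 0) = 0, so P lies on C.
Step 2: partial derivatives
  f_x(x, y) = 3*x**2 + 2*x*y + 4*x - 2*y**2 - 2*y + 1, f_y(x, y) = x**2 - 4*x*y - 2*x - 6*y**2 + 2*y.
  f_x(P) = 8, f_y(P) = -1 (gradient nonzero, so P is smooth).
Step 3: tangent line at P: 8·(x − 1) + -1·(y − 0) = 0.
Expanding: 8*x - y - 8 = 0.


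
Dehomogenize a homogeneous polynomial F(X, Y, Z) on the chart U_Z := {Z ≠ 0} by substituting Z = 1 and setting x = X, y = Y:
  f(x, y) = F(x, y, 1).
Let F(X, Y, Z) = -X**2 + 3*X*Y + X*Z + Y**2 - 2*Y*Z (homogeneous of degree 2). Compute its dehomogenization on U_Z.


f(x, y) = -x**2 + 3*x*y + x + y**2 - 2*y

On U_Z we set Z = 1. Each monomial c·X^i·Y^j·Z^k in F becomes c·x^i·y^j·1^k = c·x^i·y^j.
Substituting Z = 1: F(X, Y, 1) = -x**2 + 3*x*y + x + y**2 - 2*y.
Note: deg(f) ≤ deg(F) = 2; strict inequality happens when F is divisible by Z (lost terms).
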